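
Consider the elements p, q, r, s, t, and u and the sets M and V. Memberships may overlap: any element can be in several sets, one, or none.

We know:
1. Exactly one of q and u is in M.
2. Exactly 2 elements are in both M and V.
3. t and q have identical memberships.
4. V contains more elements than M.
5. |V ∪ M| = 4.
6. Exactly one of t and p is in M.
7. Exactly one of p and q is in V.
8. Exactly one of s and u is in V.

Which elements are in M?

M = {q, t}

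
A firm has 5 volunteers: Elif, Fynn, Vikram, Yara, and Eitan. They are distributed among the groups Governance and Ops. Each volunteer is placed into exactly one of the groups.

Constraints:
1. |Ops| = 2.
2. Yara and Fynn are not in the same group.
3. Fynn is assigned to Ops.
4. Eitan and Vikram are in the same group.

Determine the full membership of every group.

Governance = {Eitan, Vikram, Yara}; Ops = {Elif, Fynn}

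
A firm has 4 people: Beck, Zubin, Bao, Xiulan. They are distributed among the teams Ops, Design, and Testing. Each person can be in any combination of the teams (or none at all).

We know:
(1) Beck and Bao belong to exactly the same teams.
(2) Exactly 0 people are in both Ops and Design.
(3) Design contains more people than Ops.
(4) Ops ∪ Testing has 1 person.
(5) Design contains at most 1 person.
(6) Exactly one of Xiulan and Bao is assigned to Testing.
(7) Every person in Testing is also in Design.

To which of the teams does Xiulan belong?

Xiulan: Design, Testing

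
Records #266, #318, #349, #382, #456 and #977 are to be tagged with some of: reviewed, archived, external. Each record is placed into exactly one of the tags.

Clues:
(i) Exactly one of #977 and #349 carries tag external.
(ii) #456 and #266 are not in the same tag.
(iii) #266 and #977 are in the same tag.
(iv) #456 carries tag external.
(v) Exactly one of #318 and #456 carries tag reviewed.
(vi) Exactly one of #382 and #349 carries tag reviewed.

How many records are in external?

From (iv): #456 ∈ external.
(ii): #266 ∉ external.
(iii): #977 matches #266: #977 ∉ external.
(v) (exactly one): #318 ∈ reviewed.
(i) (exactly one): #349 ∈ external.
(vi) (exactly one): #382 ∈ reviewed.

2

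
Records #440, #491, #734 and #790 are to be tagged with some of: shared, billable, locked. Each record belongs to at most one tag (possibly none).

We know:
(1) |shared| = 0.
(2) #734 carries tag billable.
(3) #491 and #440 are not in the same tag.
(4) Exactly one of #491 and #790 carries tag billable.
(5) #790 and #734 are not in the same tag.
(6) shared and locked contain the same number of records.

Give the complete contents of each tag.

From (2): #734 ∈ billable.
(1): shared already has 0, so the rest are out.
(5): #790 ∉ billable.
(4) (exactly one): #491 ∈ billable.
(3): #440 ∉ billable.
Suppose #440 ∈ locked: no assignment then satisfies all the clues, so #440 ∉ locked.

shared = {}; billable = {#491, #734}; locked = {}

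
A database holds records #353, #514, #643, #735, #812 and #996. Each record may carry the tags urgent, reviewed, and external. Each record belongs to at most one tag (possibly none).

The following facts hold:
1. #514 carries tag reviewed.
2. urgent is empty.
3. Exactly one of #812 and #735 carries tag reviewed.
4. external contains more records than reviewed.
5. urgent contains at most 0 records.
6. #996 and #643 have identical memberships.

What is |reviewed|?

2

From (1): #514 ∈ reviewed.
(2): urgent already has 0, so the rest are out.
Suppose #353 ∈ reviewed: no assignment then satisfies all the clues, so #353 ∉ reviewed.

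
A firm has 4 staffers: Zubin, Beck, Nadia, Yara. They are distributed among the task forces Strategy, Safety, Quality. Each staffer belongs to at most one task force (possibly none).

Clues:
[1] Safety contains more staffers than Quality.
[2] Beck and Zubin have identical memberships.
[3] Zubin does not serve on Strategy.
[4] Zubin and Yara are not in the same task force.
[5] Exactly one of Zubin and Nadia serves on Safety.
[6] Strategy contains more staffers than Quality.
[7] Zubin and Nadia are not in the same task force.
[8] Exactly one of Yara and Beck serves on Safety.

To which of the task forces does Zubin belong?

From (3): Zubin ∉ Strategy.
(2): Beck matches Zubin: Beck ∉ Strategy.
Suppose Zubin ∉ Safety: no assignment then satisfies all the clues, so Zubin ∈ Safety.

Zubin: Safety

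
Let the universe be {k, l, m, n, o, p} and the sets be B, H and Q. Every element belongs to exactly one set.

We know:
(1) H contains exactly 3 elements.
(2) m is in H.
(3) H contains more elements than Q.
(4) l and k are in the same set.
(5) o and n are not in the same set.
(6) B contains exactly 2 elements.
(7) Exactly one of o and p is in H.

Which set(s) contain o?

o: Q

From (2): m ∈ H.
Suppose o ∈ B: no assignment then satisfies all the clues, so o ∉ B.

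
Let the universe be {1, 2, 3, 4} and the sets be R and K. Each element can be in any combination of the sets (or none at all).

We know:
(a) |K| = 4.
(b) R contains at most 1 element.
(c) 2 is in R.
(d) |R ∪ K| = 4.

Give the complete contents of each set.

R = {2}; K = {1, 2, 3, 4}

From (c): 2 ∈ R.
(a): only 4 candidates remain for K, so all are in.
(b): R already has 1, so the rest are out.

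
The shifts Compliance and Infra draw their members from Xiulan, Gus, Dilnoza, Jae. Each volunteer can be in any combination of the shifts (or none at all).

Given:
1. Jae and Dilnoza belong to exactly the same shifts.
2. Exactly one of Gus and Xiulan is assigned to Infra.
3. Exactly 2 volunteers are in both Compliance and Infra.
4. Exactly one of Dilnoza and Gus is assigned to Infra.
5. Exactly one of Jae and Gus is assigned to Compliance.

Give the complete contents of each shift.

Compliance = {Dilnoza, Jae}; Infra = {Dilnoza, Jae, Xiulan}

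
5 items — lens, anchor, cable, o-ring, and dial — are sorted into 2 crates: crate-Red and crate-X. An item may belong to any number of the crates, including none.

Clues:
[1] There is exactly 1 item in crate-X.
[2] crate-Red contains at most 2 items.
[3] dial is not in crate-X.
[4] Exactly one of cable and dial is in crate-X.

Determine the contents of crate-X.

From (3): dial ∉ crate-X.
(4) (exactly one): cable ∈ crate-X.
(1): crate-X already has 1, so the rest are out.

crate-X = {cable}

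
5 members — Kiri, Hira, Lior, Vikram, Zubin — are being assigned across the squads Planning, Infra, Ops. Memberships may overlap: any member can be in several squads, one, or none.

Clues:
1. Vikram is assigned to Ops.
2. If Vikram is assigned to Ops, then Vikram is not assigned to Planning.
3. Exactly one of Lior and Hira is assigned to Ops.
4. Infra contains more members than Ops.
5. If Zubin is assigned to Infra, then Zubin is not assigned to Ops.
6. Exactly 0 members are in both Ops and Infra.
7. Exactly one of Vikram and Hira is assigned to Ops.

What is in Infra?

Infra = {Hira, Kiri, Zubin}

From (1): Vikram ∈ Ops.
(2): Vikram ∉ Planning.
(7) (exactly one): Hira ∉ Ops.
(3) (exactly one): Lior ∈ Ops.
Suppose Kiri ∉ Infra: no assignment then satisfies all the clues, so Kiri ∈ Infra.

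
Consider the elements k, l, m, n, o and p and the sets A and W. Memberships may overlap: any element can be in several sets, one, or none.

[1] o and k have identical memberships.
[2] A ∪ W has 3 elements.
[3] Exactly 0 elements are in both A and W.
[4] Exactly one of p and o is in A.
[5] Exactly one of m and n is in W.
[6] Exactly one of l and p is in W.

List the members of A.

A = {p}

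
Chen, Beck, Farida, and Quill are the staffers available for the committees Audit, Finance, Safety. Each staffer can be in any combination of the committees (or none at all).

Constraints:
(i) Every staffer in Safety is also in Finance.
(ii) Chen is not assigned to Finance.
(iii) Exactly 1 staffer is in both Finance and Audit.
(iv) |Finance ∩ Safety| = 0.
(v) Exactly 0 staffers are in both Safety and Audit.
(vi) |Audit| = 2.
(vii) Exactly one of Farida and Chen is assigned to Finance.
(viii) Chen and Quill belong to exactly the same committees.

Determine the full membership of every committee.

Audit = {Beck, Farida}; Finance = {Farida}; Safety = {}

From (ii): Chen ∉ Finance.
(i) contrapositive: Chen ∉ Safety.
(vii) (exactly one): Farida ∈ Finance.
(viii): Quill matches Chen: Quill ∉ Finance.
(viii): Quill matches Chen: Quill ∉ Safety.
Suppose Chen ∈ Audit: no assignment then satisfies all the clues, so Chen ∉ Audit.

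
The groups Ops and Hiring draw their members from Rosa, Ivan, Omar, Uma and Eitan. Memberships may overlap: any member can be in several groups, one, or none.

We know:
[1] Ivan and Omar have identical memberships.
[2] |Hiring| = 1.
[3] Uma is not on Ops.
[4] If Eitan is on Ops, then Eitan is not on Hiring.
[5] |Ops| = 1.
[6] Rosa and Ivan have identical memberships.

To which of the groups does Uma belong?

From (3): Uma ∉ Ops.
Suppose Uma ∉ Hiring: no assignment then satisfies all the clues, so Uma ∈ Hiring.

Uma: Hiring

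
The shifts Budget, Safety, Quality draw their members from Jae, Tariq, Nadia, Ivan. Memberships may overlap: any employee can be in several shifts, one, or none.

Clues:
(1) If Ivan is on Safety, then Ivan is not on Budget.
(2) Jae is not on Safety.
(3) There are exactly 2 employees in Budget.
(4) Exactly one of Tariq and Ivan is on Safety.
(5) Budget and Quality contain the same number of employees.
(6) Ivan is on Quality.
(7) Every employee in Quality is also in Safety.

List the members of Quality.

From (2): Jae ∉ Safety.
From (6): Ivan ∈ Quality.
(7) contrapositive: Jae ∉ Quality.
(7) with Ivan ∈ Quality: Ivan ∈ Safety.
(1): Ivan ∉ Budget.
(4) (exactly one): Tariq ∉ Safety.
(7) contrapositive: Tariq ∉ Quality.
Suppose Nadia ∉ Quality: no assignment then satisfies all the clues, so Nadia ∈ Quality.

Quality = {Ivan, Nadia}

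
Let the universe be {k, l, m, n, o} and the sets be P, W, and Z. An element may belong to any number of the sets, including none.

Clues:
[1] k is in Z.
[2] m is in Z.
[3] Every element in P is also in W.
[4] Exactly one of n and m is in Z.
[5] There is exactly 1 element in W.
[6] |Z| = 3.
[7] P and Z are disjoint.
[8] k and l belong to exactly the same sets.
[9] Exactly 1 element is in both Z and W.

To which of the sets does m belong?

m: W, Z

From (1): k ∈ Z.
From (2): m ∈ Z.
(4) (exactly one): n ∉ Z.
(7) (disjoint): k ∉ P.
(7) (disjoint): m ∉ P.
(8): l matches k: l ∉ P.
(8): l matches k: l ∈ Z.
(6): Z already has 3, so the rest are out.
Suppose m ∉ W: no assignment then satisfies all the clues, so m ∈ W.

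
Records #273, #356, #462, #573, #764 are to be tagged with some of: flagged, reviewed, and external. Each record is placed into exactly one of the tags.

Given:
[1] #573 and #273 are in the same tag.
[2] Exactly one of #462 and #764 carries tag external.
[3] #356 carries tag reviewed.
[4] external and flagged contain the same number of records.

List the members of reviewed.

reviewed = {#273, #356, #573}

From (3): #356 ∈ reviewed.
Suppose #273 ∉ reviewed: no assignment then satisfies all the clues, so #273 ∈ reviewed.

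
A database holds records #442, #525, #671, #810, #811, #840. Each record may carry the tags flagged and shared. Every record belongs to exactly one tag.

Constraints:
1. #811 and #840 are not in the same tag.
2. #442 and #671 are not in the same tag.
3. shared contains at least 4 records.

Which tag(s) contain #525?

#525: shared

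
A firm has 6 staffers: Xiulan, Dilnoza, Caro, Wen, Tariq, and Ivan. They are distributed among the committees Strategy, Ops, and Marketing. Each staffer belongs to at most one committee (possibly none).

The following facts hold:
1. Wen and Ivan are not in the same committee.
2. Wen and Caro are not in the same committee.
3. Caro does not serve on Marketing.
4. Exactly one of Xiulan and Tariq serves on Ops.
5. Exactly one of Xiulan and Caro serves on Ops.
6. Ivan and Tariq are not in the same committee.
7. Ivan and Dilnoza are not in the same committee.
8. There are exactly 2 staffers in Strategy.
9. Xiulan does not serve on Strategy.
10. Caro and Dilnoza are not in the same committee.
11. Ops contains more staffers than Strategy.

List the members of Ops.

Ops = {Dilnoza, Wen, Xiulan}

From (3): Caro ∉ Marketing.
From (9): Xiulan ∉ Strategy.
Suppose Xiulan ∉ Ops: no assignment then satisfies all the clues, so Xiulan ∈ Ops.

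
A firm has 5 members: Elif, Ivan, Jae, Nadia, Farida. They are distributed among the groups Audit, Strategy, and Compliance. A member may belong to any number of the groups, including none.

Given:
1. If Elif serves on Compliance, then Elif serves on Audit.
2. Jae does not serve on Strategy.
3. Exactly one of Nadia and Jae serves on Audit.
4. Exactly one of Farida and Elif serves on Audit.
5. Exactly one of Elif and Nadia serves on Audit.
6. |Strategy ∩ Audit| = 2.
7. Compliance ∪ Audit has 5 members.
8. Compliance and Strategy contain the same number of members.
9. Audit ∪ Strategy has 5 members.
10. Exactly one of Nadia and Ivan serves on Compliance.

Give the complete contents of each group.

From (2): Jae ∉ Strategy.
Suppose Elif ∉ Audit: no assignment then satisfies all the clues, so Elif ∈ Audit.

Audit = {Elif, Ivan, Jae}; Strategy = {Elif, Farida, Ivan, Nadia}; Compliance = {Elif, Farida, Jae, Nadia}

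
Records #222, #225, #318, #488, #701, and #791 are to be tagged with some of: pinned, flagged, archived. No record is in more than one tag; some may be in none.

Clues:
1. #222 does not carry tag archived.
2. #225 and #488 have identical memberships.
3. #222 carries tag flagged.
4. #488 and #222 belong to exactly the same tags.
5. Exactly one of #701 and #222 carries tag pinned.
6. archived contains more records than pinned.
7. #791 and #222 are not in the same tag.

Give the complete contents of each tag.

pinned = {#701}; flagged = {#222, #225, #488}; archived = {#318, #791}

From (1): #222 ∉ archived.
From (3): #222 ∈ flagged.
(4): #488 matches #222: #488 ∉ pinned.
(4): #488 matches #222: #488 ∈ flagged.
(5) (exactly one): #701 ∈ pinned.
(7): #791 ∉ flagged.
(2): #225 matches #488: #225 ∉ pinned.
(2): #225 matches #488: #225 ∈ flagged.
Suppose #318 ∈ pinned: no assignment then satisfies all the clues, so #318 ∉ pinned.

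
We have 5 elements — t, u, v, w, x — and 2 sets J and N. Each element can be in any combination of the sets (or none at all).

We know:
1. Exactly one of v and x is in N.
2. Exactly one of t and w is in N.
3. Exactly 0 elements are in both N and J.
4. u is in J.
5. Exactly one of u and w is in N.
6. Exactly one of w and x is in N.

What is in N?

N = {v, w}

From (4): u ∈ J.
Suppose t ∈ N: no assignment then satisfies all the clues, so t ∉ N.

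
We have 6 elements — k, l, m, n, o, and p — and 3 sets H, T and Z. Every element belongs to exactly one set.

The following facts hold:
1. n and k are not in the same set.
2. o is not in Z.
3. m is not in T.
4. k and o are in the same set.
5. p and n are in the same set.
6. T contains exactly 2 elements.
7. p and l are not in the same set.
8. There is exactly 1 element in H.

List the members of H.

H = {l}

From (2): o ∉ Z.
From (3): m ∉ T.
(4): k matches o: k ∉ Z.
Suppose k ∈ H: no assignment then satisfies all the clues, so k ∉ H.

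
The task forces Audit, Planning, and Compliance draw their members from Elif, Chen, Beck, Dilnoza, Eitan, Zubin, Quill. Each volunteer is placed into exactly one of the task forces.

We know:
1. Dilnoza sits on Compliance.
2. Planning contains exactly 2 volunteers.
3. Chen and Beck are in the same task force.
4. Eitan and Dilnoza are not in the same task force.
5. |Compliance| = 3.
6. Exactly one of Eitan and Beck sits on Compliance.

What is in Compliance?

From (1): Dilnoza ∈ Compliance.
(4): Eitan ∉ Compliance.
(6) (exactly one): Beck ∈ Compliance.
(3): Chen matches Beck: Chen ∉ Audit.
(3): Chen matches Beck: Chen ∉ Planning.
(3): Chen matches Beck: Chen ∈ Compliance.
(5): Compliance already has 3, so the rest are out.

Compliance = {Beck, Chen, Dilnoza}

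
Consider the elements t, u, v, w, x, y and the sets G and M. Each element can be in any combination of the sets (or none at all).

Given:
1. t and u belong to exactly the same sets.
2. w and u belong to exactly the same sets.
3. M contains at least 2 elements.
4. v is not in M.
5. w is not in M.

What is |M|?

From (4): v ∉ M.
From (5): w ∉ M.
(2): u matches w: u ∉ M.
(1): t matches u: t ∉ M.
(3): only 2 candidates remain for M, so all are in.

2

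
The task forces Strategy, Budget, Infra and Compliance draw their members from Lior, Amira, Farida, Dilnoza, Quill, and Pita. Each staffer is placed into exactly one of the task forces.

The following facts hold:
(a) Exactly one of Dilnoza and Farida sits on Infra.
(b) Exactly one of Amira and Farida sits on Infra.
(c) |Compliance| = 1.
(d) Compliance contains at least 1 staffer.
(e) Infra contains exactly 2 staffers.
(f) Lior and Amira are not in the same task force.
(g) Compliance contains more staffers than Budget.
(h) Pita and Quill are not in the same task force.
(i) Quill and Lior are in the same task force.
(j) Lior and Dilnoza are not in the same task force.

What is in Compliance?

Compliance = {Pita}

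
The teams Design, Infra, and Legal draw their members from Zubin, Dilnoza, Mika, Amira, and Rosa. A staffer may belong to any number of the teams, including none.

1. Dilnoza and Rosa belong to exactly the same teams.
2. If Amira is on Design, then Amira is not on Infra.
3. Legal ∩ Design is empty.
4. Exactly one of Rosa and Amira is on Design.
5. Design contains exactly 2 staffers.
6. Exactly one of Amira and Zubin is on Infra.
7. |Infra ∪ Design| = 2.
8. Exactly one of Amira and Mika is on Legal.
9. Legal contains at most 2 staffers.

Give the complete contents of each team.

Design = {Amira, Zubin}; Infra = {Zubin}; Legal = {Mika}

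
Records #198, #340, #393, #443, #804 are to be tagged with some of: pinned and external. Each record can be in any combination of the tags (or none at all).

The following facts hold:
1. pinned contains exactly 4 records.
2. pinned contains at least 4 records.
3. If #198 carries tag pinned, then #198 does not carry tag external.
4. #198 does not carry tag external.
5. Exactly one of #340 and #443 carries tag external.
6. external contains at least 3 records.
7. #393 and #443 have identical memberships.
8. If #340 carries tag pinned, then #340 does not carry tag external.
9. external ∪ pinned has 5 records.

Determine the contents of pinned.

pinned = {#198, #340, #393, #443}

From (4): #198 ∉ external.
Suppose #198 ∉ pinned: no assignment then satisfies all the clues, so #198 ∈ pinned.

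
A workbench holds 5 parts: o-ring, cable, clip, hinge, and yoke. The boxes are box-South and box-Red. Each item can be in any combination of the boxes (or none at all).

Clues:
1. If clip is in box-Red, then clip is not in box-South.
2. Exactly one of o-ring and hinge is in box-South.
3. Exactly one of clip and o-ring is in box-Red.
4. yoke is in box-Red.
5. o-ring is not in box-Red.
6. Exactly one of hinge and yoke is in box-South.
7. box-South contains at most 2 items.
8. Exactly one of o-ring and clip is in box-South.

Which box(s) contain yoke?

From (4): yoke ∈ box-Red.
From (5): o-ring ∉ box-Red.
(3) (exactly one): clip ∈ box-Red.
(1): clip ∉ box-South.
(8) (exactly one): o-ring ∈ box-South.
(2) (exactly one): hinge ∉ box-South.
(6) (exactly one): yoke ∈ box-South.
(7): box-South already has 2, so the rest are out.

yoke: box-Red, box-South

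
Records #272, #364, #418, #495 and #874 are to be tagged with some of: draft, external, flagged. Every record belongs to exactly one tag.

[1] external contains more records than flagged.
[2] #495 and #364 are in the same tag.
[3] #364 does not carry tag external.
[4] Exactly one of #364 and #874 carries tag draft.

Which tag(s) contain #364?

From (3): #364 ∉ external.
(2): #495 matches #364: #495 ∉ external.
Suppose #364 ∉ draft: no assignment then satisfies all the clues, so #364 ∈ draft.

#364: draft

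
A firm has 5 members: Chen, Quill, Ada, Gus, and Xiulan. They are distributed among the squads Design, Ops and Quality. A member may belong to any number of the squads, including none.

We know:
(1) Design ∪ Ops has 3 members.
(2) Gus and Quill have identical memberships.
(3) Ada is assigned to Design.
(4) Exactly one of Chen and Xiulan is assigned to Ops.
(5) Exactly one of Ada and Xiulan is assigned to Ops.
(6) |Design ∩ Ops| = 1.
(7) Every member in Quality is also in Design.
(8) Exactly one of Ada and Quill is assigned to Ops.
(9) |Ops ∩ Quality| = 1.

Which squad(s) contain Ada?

Ada: Design, Ops, Quality

From (3): Ada ∈ Design.
Suppose Ada ∉ Ops: no assignment then satisfies all the clues, so Ada ∈ Ops.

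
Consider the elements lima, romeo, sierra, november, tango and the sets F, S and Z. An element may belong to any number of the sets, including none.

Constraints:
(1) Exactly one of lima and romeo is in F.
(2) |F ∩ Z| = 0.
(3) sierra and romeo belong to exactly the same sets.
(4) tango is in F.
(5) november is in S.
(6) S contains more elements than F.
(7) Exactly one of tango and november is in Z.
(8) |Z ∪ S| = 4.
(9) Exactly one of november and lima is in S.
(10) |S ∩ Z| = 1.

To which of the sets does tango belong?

tango: F, S

From (4): tango ∈ F.
From (5): november ∈ S.
(9) (exactly one): lima ∉ S.
Suppose tango ∉ S: no assignment then satisfies all the clues, so tango ∈ S.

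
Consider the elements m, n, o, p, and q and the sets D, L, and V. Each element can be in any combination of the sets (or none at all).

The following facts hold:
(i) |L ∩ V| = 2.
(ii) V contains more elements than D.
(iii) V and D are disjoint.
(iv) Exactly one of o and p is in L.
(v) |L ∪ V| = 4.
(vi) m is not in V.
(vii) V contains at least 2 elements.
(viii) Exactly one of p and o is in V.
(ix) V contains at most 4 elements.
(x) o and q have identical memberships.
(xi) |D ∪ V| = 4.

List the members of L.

L = {m, o, q}

From (vi): m ∉ V.
Suppose m ∉ L: no assignment then satisfies all the clues, so m ∈ L.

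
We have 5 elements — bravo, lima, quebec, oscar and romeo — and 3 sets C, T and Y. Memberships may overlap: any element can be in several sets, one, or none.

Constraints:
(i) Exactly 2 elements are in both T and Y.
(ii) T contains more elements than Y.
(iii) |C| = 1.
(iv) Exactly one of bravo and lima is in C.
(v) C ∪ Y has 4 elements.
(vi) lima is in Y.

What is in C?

C = {bravo}

From (vi): lima ∈ Y.
Suppose bravo ∉ C: no assignment then satisfies all the clues, so bravo ∈ C.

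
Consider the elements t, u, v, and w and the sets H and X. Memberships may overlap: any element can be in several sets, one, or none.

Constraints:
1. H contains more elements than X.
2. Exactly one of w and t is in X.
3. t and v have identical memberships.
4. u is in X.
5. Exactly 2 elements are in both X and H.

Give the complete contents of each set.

H = {t, u, v, w}; X = {u, w}

From (4): u ∈ X.
Suppose t ∉ H: no assignment then satisfies all the clues, so t ∈ H.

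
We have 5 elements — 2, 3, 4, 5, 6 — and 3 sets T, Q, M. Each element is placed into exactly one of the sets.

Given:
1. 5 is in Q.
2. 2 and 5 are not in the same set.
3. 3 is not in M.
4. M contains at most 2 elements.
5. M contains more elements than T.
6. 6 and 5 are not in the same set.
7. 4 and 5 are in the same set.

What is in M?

M = {2, 6}

From (1): 5 ∈ Q.
From (3): 3 ∉ M.
(2): 2 ∉ Q.
(6): 6 ∉ Q.
(7): 4 matches 5: 4 ∉ T.
(7): 4 matches 5: 4 ∈ Q.
Suppose 2 ∉ M: no assignment then satisfies all the clues, so 2 ∈ M.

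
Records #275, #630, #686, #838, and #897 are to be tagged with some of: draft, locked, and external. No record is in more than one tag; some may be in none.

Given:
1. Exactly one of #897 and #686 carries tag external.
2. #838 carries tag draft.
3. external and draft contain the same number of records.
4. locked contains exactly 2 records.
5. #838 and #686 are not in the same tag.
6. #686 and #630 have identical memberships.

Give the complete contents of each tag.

draft = {#838}; locked = {#630, #686}; external = {#897}

From (2): #838 ∈ draft.
(5): #686 ∉ draft.
(6): #630 matches #686: #630 ∉ draft.
Suppose #275 ∈ draft: no assignment then satisfies all the clues, so #275 ∉ draft.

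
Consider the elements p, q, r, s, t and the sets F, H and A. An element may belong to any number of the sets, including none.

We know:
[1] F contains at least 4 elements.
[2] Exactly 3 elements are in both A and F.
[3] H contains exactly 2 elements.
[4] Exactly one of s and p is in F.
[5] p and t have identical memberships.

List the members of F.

F = {p, q, r, t}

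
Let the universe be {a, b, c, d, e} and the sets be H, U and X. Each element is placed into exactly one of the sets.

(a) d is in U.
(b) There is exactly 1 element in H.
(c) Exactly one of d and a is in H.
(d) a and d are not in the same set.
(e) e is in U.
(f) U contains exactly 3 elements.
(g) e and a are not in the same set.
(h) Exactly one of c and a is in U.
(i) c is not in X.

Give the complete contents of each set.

H = {a}; U = {c, d, e}; X = {b}

From (a): d ∈ U.
From (e): e ∈ U.
From (i): c ∉ X.
(c) (exactly one): a ∈ H.
(h) (exactly one): c ∈ U.
(b): H already has 1, so the rest are out.
(f): U already has 3, so the rest are out.
Only one set left: b ∈ X.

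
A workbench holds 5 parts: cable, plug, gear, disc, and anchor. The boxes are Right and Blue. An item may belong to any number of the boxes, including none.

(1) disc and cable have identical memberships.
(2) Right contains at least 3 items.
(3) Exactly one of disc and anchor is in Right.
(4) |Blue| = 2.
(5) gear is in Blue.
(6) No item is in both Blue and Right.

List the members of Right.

Right = {cable, disc, plug}

From (5): gear ∈ Blue.
(6) (disjoint): gear ∉ Right.
Suppose cable ∉ Right: no assignment then satisfies all the clues, so cable ∈ Right.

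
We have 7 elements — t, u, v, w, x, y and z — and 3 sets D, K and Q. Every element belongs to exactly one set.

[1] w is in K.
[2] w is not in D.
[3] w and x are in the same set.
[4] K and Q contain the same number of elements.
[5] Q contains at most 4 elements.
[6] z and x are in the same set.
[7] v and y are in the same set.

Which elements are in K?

From (1): w ∈ K.
(3): x matches w: x ∉ D.
(3): x matches w: x ∈ K.
(6): z matches x: z ∉ D.
(6): z matches x: z ∈ K.
Suppose t ∈ K: no assignment then satisfies all the clues, so t ∉ K.

K = {w, x, z}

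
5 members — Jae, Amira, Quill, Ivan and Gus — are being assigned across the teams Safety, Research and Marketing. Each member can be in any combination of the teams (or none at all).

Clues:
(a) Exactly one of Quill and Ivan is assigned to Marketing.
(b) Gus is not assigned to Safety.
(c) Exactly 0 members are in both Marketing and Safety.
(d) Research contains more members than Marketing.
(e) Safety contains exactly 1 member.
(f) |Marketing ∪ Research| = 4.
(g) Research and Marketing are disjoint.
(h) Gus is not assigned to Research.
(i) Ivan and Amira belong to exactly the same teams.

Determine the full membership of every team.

Safety = {Jae}; Research = {Amira, Ivan, Jae}; Marketing = {Quill}

From (b): Gus ∉ Safety.
From (h): Gus ∉ Research.
Suppose Jae ∉ Safety: no assignment then satisfies all the clues, so Jae ∈ Safety.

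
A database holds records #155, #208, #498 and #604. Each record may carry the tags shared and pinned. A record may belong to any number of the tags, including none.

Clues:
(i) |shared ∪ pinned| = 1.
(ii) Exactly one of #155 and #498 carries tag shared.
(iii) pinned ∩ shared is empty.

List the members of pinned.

pinned = {}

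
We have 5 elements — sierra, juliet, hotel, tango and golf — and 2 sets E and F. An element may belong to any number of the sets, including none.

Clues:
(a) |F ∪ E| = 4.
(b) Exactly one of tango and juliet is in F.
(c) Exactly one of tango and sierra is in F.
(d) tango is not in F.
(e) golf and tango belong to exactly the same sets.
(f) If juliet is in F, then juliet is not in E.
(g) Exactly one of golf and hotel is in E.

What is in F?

From (d): tango ∉ F.
(b) (exactly one): juliet ∈ F.
(c) (exactly one): sierra ∈ F.
(e): golf matches tango: golf ∉ F.
(f): juliet ∉ E.
Suppose hotel ∈ F: no assignment then satisfies all the clues, so hotel ∉ F.

F = {juliet, sierra}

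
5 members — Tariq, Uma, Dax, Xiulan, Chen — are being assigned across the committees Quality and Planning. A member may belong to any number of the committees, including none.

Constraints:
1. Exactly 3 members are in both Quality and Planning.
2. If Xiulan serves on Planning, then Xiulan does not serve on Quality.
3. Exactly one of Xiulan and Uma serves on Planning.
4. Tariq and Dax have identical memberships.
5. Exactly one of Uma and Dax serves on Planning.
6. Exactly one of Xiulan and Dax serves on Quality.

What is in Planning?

Planning = {Chen, Dax, Tariq, Xiulan}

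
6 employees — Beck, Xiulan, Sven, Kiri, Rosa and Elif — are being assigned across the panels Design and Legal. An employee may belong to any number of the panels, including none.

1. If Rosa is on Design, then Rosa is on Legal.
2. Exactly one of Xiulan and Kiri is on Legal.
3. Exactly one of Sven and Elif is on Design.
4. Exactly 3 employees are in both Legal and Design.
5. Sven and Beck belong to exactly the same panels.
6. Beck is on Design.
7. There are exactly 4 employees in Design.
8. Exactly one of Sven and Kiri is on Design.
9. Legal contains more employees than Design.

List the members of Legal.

Legal = {Beck, Elif, Kiri, Rosa, Sven}

From (6): Beck ∈ Design.
(5): Sven matches Beck: Sven ∈ Design.
(8) (exactly one): Kiri ∉ Design.
(3) (exactly one): Elif ∉ Design.
(7): only 4 candidates remain for Design, so all are in.
(1): Rosa ∈ Legal.
Suppose Beck ∉ Legal: no assignment then satisfies all the clues, so Beck ∈ Legal.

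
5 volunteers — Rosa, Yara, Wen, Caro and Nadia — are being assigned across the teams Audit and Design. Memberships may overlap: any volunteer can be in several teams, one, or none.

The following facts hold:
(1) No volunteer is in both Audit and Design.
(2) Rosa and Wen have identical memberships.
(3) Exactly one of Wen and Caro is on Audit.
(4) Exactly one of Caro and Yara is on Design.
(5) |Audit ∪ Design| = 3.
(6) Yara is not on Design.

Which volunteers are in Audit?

Audit = {Rosa, Wen}

From (6): Yara ∉ Design.
(4) (exactly one): Caro ∈ Design.
(1) (disjoint): Caro ∉ Audit.
(3) (exactly one): Wen ∈ Audit.
(1) (disjoint): Wen ∉ Design.
(2): Rosa matches Wen: Rosa ∈ Audit.
(2): Rosa matches Wen: Rosa ∉ Design.
Suppose Yara ∈ Audit: no assignment then satisfies all the clues, so Yara ∉ Audit.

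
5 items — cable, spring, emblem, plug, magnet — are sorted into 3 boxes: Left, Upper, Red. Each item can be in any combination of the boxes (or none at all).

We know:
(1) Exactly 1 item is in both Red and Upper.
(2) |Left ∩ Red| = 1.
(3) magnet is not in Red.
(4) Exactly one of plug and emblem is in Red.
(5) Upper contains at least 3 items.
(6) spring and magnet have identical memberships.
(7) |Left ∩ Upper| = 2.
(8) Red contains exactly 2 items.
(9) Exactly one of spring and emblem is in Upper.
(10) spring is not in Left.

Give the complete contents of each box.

Left = {cable, plug}; Upper = {cable, magnet, plug, spring}; Red = {cable, emblem}

From (3): magnet ∉ Red.
From (10): spring ∉ Left.
(6): magnet matches spring: magnet ∉ Left.
(6): spring matches magnet: spring ∉ Red.
Suppose cable ∉ Left: no assignment then satisfies all the clues, so cable ∈ Left.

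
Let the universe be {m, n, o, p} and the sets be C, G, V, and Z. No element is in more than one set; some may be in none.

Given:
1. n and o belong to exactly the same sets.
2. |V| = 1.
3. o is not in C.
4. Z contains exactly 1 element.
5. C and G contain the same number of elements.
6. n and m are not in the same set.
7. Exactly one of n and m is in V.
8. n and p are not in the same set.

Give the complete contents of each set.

C = {}; G = {}; V = {m}; Z = {p}

From (3): o ∉ C.
(1): n matches o: n ∉ C.
Suppose m ∈ C: no assignment then satisfies all the clues, so m ∉ C.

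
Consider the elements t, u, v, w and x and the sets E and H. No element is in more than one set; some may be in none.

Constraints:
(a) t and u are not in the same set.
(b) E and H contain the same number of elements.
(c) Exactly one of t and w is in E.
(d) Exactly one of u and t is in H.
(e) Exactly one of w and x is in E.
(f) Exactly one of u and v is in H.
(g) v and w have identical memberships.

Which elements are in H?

H = {u, x}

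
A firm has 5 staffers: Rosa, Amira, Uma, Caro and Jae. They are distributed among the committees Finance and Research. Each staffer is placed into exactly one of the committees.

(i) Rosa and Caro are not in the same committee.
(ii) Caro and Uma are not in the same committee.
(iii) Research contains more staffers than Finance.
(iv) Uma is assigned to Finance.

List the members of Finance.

Finance = {Rosa, Uma}

From (iv): Uma ∈ Finance.
(ii): Caro ∉ Finance.
Only one committee left: Caro ∈ Research.
(i): Rosa ∉ Research.
Only one committee left: Rosa ∈ Finance.
Suppose Amira ∈ Finance: no assignment then satisfies all the clues, so Amira ∉ Finance.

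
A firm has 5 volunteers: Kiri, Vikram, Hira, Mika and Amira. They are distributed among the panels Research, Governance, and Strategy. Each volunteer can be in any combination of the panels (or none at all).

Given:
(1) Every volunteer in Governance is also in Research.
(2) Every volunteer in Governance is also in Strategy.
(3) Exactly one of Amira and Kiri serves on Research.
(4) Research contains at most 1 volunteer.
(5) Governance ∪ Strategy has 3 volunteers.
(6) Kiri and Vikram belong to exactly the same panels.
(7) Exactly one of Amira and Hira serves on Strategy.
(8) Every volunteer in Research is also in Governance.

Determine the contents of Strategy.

Strategy = {Amira, Kiri, Vikram}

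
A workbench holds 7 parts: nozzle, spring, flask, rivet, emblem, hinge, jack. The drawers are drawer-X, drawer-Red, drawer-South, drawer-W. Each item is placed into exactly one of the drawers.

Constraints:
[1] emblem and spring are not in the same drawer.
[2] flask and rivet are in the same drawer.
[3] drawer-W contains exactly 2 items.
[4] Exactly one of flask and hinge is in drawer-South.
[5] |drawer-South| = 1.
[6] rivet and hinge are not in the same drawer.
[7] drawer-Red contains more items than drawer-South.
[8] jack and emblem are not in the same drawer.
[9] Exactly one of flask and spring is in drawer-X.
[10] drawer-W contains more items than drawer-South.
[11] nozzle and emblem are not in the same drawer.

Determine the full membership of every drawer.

drawer-X = {spring}; drawer-Red = {emblem, flask, rivet}; drawer-South = {hinge}; drawer-W = {jack, nozzle}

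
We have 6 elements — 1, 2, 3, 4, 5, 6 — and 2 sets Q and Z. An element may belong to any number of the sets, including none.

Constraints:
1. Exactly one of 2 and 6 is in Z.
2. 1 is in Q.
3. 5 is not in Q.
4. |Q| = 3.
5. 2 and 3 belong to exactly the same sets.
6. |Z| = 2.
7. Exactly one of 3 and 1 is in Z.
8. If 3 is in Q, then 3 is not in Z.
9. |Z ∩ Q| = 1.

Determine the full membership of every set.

Q = {1, 2, 3}; Z = {1, 6}

From (2): 1 ∈ Q.
From (3): 5 ∉ Q.
Suppose 1 ∉ Z: no assignment then satisfies all the clues, so 1 ∈ Z.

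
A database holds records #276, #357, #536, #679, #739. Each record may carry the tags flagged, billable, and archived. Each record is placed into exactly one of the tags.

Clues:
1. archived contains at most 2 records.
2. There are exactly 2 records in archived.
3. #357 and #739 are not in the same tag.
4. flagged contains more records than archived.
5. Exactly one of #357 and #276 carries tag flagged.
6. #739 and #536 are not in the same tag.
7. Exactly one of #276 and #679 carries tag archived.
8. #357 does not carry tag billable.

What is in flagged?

flagged = {#357, #536, #679}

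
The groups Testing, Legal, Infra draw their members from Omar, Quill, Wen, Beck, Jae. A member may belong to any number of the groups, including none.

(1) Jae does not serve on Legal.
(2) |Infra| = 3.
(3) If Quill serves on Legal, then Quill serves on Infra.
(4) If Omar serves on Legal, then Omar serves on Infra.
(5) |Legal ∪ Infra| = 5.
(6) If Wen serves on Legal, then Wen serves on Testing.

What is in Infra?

Infra = {Jae, Omar, Quill}

From (1): Jae ∉ Legal.
Suppose Omar ∉ Infra: no assignment then satisfies all the clues, so Omar ∈ Infra.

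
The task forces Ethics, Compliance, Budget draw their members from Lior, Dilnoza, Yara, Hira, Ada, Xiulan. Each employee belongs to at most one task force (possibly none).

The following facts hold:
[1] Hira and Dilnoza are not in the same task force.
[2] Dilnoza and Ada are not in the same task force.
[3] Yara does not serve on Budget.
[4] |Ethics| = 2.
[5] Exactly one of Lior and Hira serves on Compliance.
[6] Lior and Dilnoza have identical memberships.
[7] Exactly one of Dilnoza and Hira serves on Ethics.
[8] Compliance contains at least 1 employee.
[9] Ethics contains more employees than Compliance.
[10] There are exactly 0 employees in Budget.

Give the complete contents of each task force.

From (3): Yara ∉ Budget.
(10): Budget already has 0, so the rest are out.
Suppose Lior ∉ Ethics: no assignment then satisfies all the clues, so Lior ∈ Ethics.

Ethics = {Dilnoza, Lior}; Compliance = {Hira}; Budget = {}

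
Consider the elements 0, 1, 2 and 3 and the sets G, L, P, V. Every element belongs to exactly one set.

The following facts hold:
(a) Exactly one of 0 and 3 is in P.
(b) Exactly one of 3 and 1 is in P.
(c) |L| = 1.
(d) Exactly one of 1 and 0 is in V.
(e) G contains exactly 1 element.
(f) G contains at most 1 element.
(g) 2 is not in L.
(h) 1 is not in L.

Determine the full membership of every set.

From (g): 2 ∉ L.
From (h): 1 ∉ L.
Suppose 0 ∈ G: no assignment then satisfies all the clues, so 0 ∉ G.

G = {2}; L = {0}; P = {3}; V = {1}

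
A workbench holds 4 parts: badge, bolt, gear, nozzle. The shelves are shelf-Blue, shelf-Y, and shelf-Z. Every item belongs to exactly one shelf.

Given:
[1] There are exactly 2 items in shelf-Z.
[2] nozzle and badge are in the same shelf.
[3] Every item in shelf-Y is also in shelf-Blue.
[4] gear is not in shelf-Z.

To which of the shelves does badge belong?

badge: shelf-Z

From (4): gear ∉ shelf-Z.
Suppose badge ∈ shelf-Blue: no assignment then satisfies all the clues, so badge ∉ shelf-Blue.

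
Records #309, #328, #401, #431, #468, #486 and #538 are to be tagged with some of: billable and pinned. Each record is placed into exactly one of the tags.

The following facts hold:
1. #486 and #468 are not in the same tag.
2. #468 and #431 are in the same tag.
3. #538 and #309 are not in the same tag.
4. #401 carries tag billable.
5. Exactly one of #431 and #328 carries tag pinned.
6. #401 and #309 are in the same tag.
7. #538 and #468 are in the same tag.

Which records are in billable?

billable = {#309, #328, #401, #486}

From (4): #401 ∈ billable.
(6): #309 matches #401: #309 ∈ billable.
(3): #538 ∉ billable.
(7): #468 matches #538: #468 ∉ billable.
Only one tag left: #468 ∈ pinned.
Only one tag left: #538 ∈ pinned.
(1): #486 ∉ pinned.
(2): #431 matches #468: #431 ∉ billable.
(2): #431 matches #468: #431 ∈ pinned.
(5) (exactly one): #328 ∉ pinned.
Only one tag left: #328 ∈ billable.
Only one tag left: #486 ∈ billable.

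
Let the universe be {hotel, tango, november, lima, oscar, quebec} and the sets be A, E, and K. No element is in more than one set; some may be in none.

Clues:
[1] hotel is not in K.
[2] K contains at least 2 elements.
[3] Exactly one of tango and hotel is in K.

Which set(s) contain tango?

From (1): hotel ∉ K.
(3) (exactly one): tango ∈ K.

tango: K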